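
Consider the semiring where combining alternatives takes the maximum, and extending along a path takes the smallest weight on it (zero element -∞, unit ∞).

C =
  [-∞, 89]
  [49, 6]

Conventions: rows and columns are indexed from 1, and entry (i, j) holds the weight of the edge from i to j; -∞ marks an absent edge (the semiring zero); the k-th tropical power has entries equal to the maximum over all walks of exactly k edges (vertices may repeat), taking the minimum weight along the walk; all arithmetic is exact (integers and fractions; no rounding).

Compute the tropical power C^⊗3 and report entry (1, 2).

C^⊗2:
  [49, 6]
  [6, 49]
C^⊗3:
  [6, 49]
  [49, 6]
Key observation: the optimum is the walk 1->2->1->2, with weight 89 min 49 min 89 = 49.
Optimal value attained by: walk 1->2->1->2.
Answer: (C^⊗3)[1][2] = 49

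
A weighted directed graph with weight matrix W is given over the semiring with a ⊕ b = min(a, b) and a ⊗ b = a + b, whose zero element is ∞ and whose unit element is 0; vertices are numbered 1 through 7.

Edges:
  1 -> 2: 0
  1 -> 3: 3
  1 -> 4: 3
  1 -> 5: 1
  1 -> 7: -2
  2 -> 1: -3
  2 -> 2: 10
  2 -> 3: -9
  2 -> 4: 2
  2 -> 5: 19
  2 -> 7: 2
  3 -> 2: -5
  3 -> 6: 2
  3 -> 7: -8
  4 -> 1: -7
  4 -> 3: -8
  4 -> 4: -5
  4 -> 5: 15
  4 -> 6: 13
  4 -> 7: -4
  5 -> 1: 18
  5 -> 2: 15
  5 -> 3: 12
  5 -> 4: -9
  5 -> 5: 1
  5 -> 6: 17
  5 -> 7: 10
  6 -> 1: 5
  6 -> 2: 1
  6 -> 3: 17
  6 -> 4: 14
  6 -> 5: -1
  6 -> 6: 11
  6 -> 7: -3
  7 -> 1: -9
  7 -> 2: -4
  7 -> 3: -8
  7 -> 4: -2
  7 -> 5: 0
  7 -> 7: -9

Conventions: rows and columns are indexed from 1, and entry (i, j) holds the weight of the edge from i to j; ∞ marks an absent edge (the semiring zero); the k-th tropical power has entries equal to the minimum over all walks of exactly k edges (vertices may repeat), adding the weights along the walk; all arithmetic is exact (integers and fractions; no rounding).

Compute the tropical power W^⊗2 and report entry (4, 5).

W^⊗2:
  [-11, -6, -10, -8, -2, 5, -11]
  [-7, -14, -6, -3, -2, -7, -17]
  [-17, -12, -16, -10, -8, 13, -17]
  [-13, -13, -13, -10, -6, -6, -16]
  [-16, 6, -17, -14, 2, 4, -13]
  [-12, -7, -11, -10, -3, 16, -12]
  [-18, -13, -17, -11, -9, -6, -18]
Key observation: the optimum is the walk 4->1->5, with weight (-7) + 1 = -6.
Optimal value attained by: walk 4->1->5.
Answer: (W^⊗2)[4][5] = -6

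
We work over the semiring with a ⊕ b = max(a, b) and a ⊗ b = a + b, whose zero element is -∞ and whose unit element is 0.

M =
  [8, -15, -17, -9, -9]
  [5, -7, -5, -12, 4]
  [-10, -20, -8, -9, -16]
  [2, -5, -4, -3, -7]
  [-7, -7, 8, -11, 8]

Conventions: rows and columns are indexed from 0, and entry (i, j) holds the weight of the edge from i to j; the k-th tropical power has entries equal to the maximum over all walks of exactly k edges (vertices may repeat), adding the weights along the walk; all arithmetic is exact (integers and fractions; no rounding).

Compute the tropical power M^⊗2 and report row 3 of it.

M^⊗2:
  [16, -7, -1, -1, -1]
  [13, -3, 12, -4, 12]
  [-2, -14, -8, -12, -8]
  [10, -8, 1, -6, 1]
  [1, 1, 16, -1, 16]
Answer: row 3 of M^⊗2 = [10, -8, 1, -6, 1]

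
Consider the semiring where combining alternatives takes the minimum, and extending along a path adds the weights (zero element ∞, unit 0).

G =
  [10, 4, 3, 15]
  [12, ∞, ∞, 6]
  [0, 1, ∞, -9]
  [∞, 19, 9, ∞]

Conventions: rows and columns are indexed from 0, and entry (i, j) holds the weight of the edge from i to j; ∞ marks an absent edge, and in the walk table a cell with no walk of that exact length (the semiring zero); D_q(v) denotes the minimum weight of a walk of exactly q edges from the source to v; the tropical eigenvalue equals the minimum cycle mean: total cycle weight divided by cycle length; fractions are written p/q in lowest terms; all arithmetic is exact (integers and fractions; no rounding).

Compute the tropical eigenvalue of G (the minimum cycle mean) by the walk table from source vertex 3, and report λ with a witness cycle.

q=0: [∞, ∞, ∞, 0]
q=1: [∞, 19, 9, ∞]
q=2: [9, 10, ∞, 0]
q=3: [19, 13, 9, 16]
q=4: [9, 10, 22, 0]
Optimal cycle mean attained by: cycle 2->3->2, total (-9) + 9, length 2.
Answer: λ = 0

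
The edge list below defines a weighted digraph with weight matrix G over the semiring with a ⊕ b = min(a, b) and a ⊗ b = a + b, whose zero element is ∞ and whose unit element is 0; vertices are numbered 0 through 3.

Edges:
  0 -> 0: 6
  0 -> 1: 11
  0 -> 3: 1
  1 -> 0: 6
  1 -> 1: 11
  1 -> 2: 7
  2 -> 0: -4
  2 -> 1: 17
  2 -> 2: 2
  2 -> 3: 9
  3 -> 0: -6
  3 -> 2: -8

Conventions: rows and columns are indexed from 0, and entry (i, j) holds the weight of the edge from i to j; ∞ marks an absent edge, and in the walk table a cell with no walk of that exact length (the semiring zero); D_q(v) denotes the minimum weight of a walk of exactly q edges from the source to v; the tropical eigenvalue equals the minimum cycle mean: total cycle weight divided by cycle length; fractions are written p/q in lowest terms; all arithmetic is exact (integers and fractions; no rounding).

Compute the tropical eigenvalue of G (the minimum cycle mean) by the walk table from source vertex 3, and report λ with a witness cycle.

q=0: [∞, ∞, ∞, 0]
q=1: [-6, ∞, -8, ∞]
q=2: [-12, 5, -6, -5]
q=3: [-11, -1, -13, -11]
q=4: [-17, 0, -19, -10]
Optimal cycle mean attained by: cycle 0->3->2->0, total 1 + (-8) + (-4), length 3.
Answer: λ = -11/3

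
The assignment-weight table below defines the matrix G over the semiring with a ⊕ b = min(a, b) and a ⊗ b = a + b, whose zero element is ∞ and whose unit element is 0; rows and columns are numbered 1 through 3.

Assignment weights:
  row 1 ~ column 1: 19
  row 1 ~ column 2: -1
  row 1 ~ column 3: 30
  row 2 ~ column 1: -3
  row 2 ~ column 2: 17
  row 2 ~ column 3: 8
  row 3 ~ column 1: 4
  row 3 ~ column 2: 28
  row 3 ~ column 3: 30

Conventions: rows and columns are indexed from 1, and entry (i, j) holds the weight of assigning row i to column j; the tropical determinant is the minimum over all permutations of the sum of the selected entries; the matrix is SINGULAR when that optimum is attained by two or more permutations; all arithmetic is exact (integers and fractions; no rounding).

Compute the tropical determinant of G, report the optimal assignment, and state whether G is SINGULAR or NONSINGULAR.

σ = (1, 2, 3): 19 + 17 + 30 = 66
σ = (1, 3, 2): 19 + 8 + 28 = 55
σ = (2, 1, 3): (-1) + (-3) + 30 = 26
σ = (2, 3, 1): (-1) + 8 + 4 = 11
σ = (3, 1, 2): 30 + (-3) + 28 = 55
σ = (3, 2, 1): 30 + 17 + 4 = 51
Optimal value attained by: σ = (2, 3, 1).
Answer: det⊕(G) = 11; verdict: NONSINGULAR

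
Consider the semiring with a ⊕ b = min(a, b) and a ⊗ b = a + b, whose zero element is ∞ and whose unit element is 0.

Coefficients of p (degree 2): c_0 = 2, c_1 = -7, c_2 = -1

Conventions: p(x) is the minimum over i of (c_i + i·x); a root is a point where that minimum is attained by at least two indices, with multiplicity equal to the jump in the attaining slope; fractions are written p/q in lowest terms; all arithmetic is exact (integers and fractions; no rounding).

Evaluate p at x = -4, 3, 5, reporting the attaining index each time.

p(-4) = min(2+0·(-4)=2, -7+1·(-4)=-11, -1+2·(-4)=-9) = -11 (attained by i=1)
p(3) = min(2+0·3=2, -7+1·3=-4, -1+2·3=5) = -4 (attained by i=1)
p(5) = min(2+0·5=2, -7+1·5=-2, -1+2·5=9) = -2 (attained by i=1)
Answer: p(-4) = -11; p(3) = -4; p(5) = -2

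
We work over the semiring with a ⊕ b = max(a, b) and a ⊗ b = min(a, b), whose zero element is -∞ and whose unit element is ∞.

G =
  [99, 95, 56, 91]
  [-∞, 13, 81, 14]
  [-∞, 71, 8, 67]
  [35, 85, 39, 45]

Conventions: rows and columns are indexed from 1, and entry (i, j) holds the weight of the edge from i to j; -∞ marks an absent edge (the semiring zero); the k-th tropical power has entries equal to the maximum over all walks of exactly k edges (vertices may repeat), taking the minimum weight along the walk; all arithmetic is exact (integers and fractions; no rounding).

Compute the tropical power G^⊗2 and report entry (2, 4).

G^⊗2:
  [99, 95, 81, 91]
  [14, 71, 14, 67]
  [35, 67, 71, 45]
  [35, 45, 81, 45]
Key observation: the optimum is the walk 2->3->4, with weight 81 min 67 = 67.
Optimal value attained by: walk 2->3->4.
Answer: (G^⊗2)[2][4] = 67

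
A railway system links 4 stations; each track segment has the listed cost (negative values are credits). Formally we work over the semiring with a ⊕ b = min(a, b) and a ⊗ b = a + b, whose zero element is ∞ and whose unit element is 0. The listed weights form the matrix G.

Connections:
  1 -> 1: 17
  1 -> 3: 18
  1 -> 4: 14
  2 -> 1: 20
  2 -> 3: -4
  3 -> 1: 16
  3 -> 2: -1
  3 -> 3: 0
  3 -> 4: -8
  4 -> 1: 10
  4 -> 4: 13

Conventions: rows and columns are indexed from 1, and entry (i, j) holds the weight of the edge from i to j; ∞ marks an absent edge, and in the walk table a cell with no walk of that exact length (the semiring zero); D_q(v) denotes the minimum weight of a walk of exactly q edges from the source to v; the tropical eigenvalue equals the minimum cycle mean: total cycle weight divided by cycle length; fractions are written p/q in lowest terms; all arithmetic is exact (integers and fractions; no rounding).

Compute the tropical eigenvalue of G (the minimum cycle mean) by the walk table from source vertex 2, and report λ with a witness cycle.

q=0: [∞, 0, ∞, ∞]
q=1: [20, ∞, -4, ∞]
q=2: [12, -5, -4, -12]
q=3: [-2, -5, -9, -12]
q=4: [-2, -10, -9, -17]
Optimal cycle mean attained by: cycle 2->3->2, total (-4) + (-1), length 2.
Answer: λ = -5/2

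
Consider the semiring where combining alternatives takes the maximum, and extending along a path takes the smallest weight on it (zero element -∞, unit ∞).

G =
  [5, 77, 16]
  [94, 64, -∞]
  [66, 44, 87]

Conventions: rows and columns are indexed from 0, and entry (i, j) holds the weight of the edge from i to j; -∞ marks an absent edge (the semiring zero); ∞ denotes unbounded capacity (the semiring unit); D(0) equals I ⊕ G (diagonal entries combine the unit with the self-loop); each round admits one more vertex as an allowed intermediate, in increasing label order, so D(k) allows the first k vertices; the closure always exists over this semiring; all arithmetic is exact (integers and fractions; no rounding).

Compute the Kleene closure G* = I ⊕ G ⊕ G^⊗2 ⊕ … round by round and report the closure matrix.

D(0):
  [∞, 77, 16]
  [94, ∞, -∞]
  [66, 44, ∞]
D(1):
  [∞, 77, 16]
  [94, ∞, 16]
  [66, 66, ∞]
D(2):
  [∞, 77, 16]
  [94, ∞, 16]
  [66, 66, ∞]
D(3):
  [∞, 77, 16]
  [94, ∞, 16]
  [66, 66, ∞]
Answer: G* = [[∞, 77, 16], [94, ∞, 16], [66, 66, ∞]]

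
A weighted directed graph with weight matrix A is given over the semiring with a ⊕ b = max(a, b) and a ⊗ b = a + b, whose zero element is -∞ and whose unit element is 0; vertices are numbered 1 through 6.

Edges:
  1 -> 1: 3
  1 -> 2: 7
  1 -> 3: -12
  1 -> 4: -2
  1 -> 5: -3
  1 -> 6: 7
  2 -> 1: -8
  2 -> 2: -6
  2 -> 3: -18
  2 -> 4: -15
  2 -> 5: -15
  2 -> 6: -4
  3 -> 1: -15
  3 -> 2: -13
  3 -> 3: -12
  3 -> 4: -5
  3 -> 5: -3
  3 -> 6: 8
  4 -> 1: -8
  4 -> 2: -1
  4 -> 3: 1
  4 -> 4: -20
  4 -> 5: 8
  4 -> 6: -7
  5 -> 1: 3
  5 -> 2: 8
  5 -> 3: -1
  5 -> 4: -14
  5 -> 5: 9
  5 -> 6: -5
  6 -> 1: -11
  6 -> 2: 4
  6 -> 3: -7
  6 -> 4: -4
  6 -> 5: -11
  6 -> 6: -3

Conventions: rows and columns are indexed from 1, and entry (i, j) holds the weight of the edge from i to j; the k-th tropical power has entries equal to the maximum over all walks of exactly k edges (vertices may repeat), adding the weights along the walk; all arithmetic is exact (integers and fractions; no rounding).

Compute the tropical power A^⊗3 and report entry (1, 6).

A^⊗2:
  [6, 11, 0, 3, 6, 10]
  [-5, 0, -11, -8, -6, -1]
  [0, 12, 1, 4, 6, 5]
  [11, 16, 7, -4, 17, 9]
  [12, 17, 8, 1, 18, 10]
  [-4, 1, -3, -7, 4, 1]
A^⊗3:
  [9, 14, 5, 6, 15, 13]
  [-2, 3, -7, -5, 3, 2]
  [9, 14, 5, 1, 15, 9]
  [20, 25, 16, 9, 26, 18]
  [21, 26, 17, 10, 27, 19]
  [7, 12, 3, -3, 13, 5]
Key observation: the optimum is the walk 1->1->1->6, with weight 3 + 3 + 7 = 13.
Optimal value attained by: walk 1->1->1->6.
Answer: (A^⊗3)[1][6] = 13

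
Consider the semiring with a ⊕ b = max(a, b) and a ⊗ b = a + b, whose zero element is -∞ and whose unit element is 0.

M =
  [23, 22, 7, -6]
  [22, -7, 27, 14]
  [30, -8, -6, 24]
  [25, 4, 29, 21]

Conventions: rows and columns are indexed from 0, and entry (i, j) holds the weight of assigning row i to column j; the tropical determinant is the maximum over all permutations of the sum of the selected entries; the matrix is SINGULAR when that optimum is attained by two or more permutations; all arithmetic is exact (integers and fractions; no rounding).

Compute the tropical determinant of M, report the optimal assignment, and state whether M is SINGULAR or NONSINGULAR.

σ = (0, 1, 2, 3): 23 + (-7) + (-6) + 21 = 31
σ = (0, 1, 3, 2): 23 + (-7) + 24 + 29 = 69
σ = (0, 2, 1, 3): 23 + 27 + (-8) + 21 = 63
σ = (0, 2, 3, 1): 23 + 27 + 24 + 4 = 78
σ = (0, 3, 1, 2): 23 + 14 + (-8) + 29 = 58
σ = (0, 3, 2, 1): 23 + 14 + (-6) + 4 = 35
σ = (1, 0, 2, 3): 22 + 22 + (-6) + 21 = 59
σ = (1, 0, 3, 2): 22 + 22 + 24 + 29 = 97
σ = (1, 2, 0, 3): 22 + 27 + 30 + 21 = 100
σ = (1, 2, 3, 0): 22 + 27 + 24 + 25 = 98
σ = (1, 3, 0, 2): 22 + 14 + 30 + 29 = 95
σ = (1, 3, 2, 0): 22 + 14 + (-6) + 25 = 55
σ = (2, 0, 1, 3): 7 + 22 + (-8) + 21 = 42
σ = (2, 0, 3, 1): 7 + 22 + 24 + 4 = 57
σ = (2, 1, 0, 3): 7 + (-7) + 30 + 21 = 51
σ = (2, 1, 3, 0): 7 + (-7) + 24 + 25 = 49
σ = (2, 3, 0, 1): 7 + 14 + 30 + 4 = 55
σ = (2, 3, 1, 0): 7 + 14 + (-8) + 25 = 38
σ = (3, 0, 1, 2): (-6) + 22 + (-8) + 29 = 37
σ = (3, 0, 2, 1): (-6) + 22 + (-6) + 4 = 14
σ = (3, 1, 0, 2): (-6) + (-7) + 30 + 29 = 46
σ = (3, 1, 2, 0): (-6) + (-7) + (-6) + 25 = 6
σ = (3, 2, 0, 1): (-6) + 27 + 30 + 4 = 55
σ = (3, 2, 1, 0): (-6) + 27 + (-8) + 25 = 38
Optimal value attained by: σ = (1, 2, 0, 3).
Answer: det⊕(M) = 100; verdict: NONSINGULAR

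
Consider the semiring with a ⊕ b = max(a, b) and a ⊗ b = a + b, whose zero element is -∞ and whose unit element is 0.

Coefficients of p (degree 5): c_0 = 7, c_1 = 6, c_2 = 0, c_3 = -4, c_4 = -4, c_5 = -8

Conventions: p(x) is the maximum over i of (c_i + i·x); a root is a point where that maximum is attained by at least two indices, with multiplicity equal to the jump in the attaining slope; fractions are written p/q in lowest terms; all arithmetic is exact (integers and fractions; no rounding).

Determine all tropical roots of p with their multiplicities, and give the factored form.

hull edge (i=0, c=7) to (i=1, c=6): slope -1, span 1
hull edge (i=1, c=6) to (i=4, c=-4): slope -10/3, span 3
hull edge (i=4, c=-4) to (i=5, c=-8): slope -4, span 1
Factored form: p(x) = -8 ⊗ (x ⊕ 1) ⊗ (x ⊕ 10/3) ⊗ (x ⊕ 10/3) ⊗ (x ⊕ 10/3) ⊗ (x ⊕ 4)
Answer: roots = 1 (mult 1), 10/3 (mult 3), 4 (mult 1)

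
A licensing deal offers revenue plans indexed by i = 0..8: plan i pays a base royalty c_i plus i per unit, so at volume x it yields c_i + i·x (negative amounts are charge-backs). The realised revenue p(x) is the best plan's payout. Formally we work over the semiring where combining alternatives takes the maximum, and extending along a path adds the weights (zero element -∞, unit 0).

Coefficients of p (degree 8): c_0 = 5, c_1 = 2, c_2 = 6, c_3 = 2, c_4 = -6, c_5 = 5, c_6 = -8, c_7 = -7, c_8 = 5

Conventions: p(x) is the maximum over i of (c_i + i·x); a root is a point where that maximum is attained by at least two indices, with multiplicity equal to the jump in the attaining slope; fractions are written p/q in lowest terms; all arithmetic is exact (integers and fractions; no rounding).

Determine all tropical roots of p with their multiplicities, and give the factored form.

hull edge (i=0, c=5) to (i=2, c=6): slope 1/2, span 2
hull edge (i=2, c=6) to (i=8, c=5): slope -1/6, span 6
Factored form: p(x) = 5 ⊗ (x ⊕ (-1/2)) ⊗ (x ⊕ (-1/2)) ⊗ (x ⊕ 1/6) ⊗ (x ⊕ 1/6) ⊗ (x ⊕ 1/6) ⊗ (x ⊕ 1/6) ⊗ (x ⊕ 1/6) ⊗ (x ⊕ 1/6)
Answer: roots = -1/2 (mult 2), 1/6 (mult 6)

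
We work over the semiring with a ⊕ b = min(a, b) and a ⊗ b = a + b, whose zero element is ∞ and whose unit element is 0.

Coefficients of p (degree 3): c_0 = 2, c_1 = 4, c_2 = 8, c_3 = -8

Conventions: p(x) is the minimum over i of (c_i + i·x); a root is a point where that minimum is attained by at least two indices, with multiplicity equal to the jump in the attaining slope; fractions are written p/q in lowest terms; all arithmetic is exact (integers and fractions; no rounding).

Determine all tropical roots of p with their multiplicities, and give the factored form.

hull edge (i=0, c=2) to (i=3, c=-8): slope -10/3, span 3
Factored form: p(x) = -8 ⊗ (x ⊕ 10/3) ⊗ (x ⊕ 10/3) ⊗ (x ⊕ 10/3)
Answer: roots = 10/3 (mult 3)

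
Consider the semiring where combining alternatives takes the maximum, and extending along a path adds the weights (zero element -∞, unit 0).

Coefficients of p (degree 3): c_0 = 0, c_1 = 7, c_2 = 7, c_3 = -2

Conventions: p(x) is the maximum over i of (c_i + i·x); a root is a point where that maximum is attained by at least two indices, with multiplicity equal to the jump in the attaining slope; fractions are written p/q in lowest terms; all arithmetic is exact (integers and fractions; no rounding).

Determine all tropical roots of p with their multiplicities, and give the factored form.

hull edge (i=0, c=0) to (i=1, c=7): slope 7, span 1
hull edge (i=1, c=7) to (i=2, c=7): slope 0, span 1
hull edge (i=2, c=7) to (i=3, c=-2): slope -9, span 1
Factored form: p(x) = -2 ⊗ (x ⊕ (-7)) ⊗ (x ⊕ 0) ⊗ (x ⊕ 9)
Answer: roots = -7 (mult 1), 0 (mult 1), 9 (mult 1)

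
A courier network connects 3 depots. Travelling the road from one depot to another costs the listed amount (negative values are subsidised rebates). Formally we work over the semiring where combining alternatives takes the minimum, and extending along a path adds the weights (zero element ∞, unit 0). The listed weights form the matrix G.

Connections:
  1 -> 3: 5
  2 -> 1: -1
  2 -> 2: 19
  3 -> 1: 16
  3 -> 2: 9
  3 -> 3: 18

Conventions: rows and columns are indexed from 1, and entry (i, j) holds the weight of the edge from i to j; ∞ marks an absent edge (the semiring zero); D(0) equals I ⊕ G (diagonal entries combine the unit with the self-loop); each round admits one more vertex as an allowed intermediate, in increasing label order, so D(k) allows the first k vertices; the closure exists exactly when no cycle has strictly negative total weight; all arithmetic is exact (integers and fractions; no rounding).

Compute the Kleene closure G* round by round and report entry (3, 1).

D(0):
  [0, ∞, 5]
  [-1, 0, ∞]
  [16, 9, 0]
D(1):
  [0, ∞, 5]
  [-1, 0, 4]
  [16, 9, 0]
D(2):
  [0, ∞, 5]
  [-1, 0, 4]
  [8, 9, 0]
D(3):
  [0, 14, 5]
  [-1, 0, 4]
  [8, 9, 0]
Answer: G*[3][1] = 8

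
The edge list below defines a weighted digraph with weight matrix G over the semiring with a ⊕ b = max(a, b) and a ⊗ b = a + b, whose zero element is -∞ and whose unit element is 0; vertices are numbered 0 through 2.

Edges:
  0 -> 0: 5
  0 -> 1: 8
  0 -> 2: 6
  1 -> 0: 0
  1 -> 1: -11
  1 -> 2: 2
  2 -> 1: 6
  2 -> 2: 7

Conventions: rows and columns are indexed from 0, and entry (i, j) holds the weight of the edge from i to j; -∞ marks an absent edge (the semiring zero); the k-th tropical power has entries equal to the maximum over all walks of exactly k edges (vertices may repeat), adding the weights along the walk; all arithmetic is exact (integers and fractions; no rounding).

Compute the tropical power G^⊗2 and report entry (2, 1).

G^⊗2:
  [10, 13, 13]
  [5, 8, 9]
  [6, 13, 14]
Key observation: the optimum is the walk 2->2->1, with weight 7 + 6 = 13.
Optimal value attained by: walk 2->2->1.
Answer: (G^⊗2)[2][1] = 13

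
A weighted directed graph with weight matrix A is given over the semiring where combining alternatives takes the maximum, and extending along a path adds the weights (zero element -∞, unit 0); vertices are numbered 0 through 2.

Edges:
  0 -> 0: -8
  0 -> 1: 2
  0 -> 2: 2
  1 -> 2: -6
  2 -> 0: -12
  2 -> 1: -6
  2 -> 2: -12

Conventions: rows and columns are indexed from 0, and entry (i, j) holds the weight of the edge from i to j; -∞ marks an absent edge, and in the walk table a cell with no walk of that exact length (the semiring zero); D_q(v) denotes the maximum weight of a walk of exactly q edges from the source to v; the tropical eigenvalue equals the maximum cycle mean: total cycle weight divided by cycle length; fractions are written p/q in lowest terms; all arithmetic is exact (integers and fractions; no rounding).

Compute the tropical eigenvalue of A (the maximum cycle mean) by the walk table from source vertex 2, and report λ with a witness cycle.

q=0: [-∞, -∞, 0]
q=1: [-12, -6, -12]
q=2: [-20, -10, -10]
q=3: [-22, -16, -16]
Optimal cycle mean attained by: cycle 0->2->0, total 2 + (-12), length 2.
Answer: λ = -5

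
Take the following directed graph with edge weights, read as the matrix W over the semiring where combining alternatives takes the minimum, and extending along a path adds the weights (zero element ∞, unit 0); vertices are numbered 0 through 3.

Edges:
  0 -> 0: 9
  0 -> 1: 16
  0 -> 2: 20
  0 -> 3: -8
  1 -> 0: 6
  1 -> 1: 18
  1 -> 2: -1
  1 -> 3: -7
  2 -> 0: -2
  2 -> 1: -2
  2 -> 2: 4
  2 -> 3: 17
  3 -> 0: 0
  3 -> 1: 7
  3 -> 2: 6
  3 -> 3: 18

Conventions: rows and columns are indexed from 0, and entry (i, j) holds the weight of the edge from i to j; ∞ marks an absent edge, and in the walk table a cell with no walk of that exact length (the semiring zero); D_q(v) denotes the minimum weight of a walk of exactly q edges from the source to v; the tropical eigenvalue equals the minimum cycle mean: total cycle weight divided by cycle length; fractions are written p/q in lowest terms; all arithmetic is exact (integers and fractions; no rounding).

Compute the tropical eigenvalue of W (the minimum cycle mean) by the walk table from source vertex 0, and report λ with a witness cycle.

q=0: [0, ∞, ∞, ∞]
q=1: [9, 16, 20, -8]
q=2: [-8, -1, -2, 1]
q=3: [-4, -4, -2, -16]
q=4: [-16, -9, -10, -12]
Optimal cycle mean attained by: cycle 0->3->0, total (-8) + 0, length 2.
Answer: λ = -4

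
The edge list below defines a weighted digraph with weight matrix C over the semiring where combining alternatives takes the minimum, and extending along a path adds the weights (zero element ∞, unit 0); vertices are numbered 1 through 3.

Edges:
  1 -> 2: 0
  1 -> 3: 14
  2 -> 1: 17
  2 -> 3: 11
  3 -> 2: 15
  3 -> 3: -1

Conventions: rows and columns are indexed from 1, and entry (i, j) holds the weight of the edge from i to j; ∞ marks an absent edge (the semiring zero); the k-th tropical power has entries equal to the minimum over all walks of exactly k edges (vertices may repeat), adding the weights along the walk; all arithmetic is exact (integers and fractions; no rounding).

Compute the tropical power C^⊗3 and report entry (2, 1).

C^⊗2:
  [17, 29, 11]
  [∞, 17, 10]
  [32, 14, -2]
C^⊗3:
  [46, 17, 10]
  [34, 25, 9]
  [31, 13, -3]
Key observation: the optimum is the walk 2->1->2->1, with weight 17 + 0 + 17 = 34.
Optimal value attained by: walk 2->1->2->1.
Answer: (C^⊗3)[2][1] = 34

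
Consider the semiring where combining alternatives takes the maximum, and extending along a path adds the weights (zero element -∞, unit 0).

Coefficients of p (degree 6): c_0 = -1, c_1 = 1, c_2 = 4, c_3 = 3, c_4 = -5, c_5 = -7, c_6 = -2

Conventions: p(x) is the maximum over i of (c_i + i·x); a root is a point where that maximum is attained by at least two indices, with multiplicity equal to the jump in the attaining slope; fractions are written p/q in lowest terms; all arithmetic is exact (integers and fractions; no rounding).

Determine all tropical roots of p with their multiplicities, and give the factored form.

hull edge (i=0, c=-1) to (i=2, c=4): slope 5/2, span 2
hull edge (i=2, c=4) to (i=3, c=3): slope -1, span 1
hull edge (i=3, c=3) to (i=6, c=-2): slope -5/3, span 3
Factored form: p(x) = -2 ⊗ (x ⊕ (-5/2)) ⊗ (x ⊕ (-5/2)) ⊗ (x ⊕ 1) ⊗ (x ⊕ 5/3) ⊗ (x ⊕ 5/3) ⊗ (x ⊕ 5/3)
Answer: roots = -5/2 (mult 2), 1 (mult 1), 5/3 (mult 3)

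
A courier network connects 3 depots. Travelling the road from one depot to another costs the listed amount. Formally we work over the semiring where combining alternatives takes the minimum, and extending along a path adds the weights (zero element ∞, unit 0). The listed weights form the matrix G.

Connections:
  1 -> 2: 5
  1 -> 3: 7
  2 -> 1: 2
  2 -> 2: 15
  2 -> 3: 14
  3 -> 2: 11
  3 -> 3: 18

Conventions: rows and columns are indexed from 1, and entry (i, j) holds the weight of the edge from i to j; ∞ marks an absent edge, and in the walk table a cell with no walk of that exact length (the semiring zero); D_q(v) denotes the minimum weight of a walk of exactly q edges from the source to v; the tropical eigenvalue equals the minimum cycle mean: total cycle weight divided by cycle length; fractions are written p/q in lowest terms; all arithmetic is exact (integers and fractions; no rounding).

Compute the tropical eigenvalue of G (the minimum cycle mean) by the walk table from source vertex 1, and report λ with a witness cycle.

q=0: [0, ∞, ∞]
q=1: [∞, 5, 7]
q=2: [7, 18, 19]
q=3: [20, 12, 14]
Optimal cycle mean attained by: cycle 1->2->1, total 5 + 2, length 2.
Answer: λ = 7/2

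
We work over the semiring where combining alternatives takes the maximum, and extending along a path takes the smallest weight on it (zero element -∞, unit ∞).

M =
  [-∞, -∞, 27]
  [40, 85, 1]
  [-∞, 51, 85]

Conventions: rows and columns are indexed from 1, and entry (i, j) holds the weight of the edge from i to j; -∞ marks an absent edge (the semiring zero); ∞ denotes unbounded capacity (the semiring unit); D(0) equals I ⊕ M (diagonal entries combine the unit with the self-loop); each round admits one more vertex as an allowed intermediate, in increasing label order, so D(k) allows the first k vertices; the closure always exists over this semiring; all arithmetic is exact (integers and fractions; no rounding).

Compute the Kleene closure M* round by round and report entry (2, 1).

D(0):
  [∞, -∞, 27]
  [40, ∞, 1]
  [-∞, 51, ∞]
D(1):
  [∞, -∞, 27]
  [40, ∞, 27]
  [-∞, 51, ∞]
D(2):
  [∞, -∞, 27]
  [40, ∞, 27]
  [40, 51, ∞]
D(3):
  [∞, 27, 27]
  [40, ∞, 27]
  [40, 51, ∞]
Answer: M*[2][1] = 40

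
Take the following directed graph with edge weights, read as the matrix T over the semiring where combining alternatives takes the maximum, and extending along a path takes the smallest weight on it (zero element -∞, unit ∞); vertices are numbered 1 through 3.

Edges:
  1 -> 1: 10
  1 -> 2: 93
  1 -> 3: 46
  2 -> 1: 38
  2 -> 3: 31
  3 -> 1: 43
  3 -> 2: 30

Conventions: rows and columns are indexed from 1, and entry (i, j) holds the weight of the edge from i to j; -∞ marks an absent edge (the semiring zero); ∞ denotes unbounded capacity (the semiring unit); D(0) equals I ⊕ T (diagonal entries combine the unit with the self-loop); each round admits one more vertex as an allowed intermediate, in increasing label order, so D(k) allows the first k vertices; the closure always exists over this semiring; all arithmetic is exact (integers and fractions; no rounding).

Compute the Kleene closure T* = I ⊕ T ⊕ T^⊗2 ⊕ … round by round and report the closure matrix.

D(0):
  [∞, 93, 46]
  [38, ∞, 31]
  [43, 30, ∞]
D(1):
  [∞, 93, 46]
  [38, ∞, 38]
  [43, 43, ∞]
D(2):
  [∞, 93, 46]
  [38, ∞, 38]
  [43, 43, ∞]
D(3):
  [∞, 93, 46]
  [38, ∞, 38]
  [43, 43, ∞]
Answer: T* = [[∞, 93, 46], [38, ∞, 38], [43, 43, ∞]]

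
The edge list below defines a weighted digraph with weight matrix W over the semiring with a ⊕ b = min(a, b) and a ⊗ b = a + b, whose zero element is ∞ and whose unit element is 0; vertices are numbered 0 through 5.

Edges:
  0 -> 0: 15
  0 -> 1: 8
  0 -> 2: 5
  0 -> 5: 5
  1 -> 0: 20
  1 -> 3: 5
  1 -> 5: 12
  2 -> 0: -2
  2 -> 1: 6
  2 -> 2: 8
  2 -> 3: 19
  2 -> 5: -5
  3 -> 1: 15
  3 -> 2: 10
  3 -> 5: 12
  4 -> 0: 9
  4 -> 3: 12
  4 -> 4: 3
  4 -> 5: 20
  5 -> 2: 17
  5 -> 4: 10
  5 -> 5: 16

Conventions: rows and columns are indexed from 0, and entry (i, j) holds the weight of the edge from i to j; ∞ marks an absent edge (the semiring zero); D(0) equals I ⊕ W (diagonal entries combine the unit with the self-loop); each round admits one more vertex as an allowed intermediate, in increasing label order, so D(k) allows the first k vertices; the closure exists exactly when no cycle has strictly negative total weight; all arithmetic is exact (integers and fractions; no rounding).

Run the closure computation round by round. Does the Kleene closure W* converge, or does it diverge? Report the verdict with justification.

D(0):
  [0, 8, 5, ∞, ∞, 5]
  [20, 0, ∞, 5, ∞, 12]
  [-2, 6, 0, 19, ∞, -5]
  [∞, 15, 10, 0, ∞, 12]
  [9, ∞, ∞, 12, 0, 20]
  [∞, ∞, 17, ∞, 10, 0]
D(1):
  [0, 8, 5, ∞, ∞, 5]
  [20, 0, 25, 5, ∞, 12]
  [-2, 6, 0, 19, ∞, -5]
  [∞, 15, 10, 0, ∞, 12]
  [9, 17, 14, 12, 0, 14]
  [∞, ∞, 17, ∞, 10, 0]
D(2):
  [0, 8, 5, 13, ∞, 5]
  [20, 0, 25, 5, ∞, 12]
  [-2, 6, 0, 11, ∞, -5]
  [35, 15, 10, 0, ∞, 12]
  [9, 17, 14, 12, 0, 14]
  [∞, ∞, 17, ∞, 10, 0]
D(3):
  [0, 8, 5, 13, ∞, 0]
  [20, 0, 25, 5, ∞, 12]
  [-2, 6, 0, 11, ∞, -5]
  [8, 15, 10, 0, ∞, 5]
  [9, 17, 14, 12, 0, 9]
  [15, 23, 17, 28, 10, 0]
D(4):
  [0, 8, 5, 13, ∞, 0]
  [13, 0, 15, 5, ∞, 10]
  [-2, 6, 0, 11, ∞, -5]
  [8, 15, 10, 0, ∞, 5]
  [9, 17, 14, 12, 0, 9]
  [15, 23, 17, 28, 10, 0]
D(5):
  [0, 8, 5, 13, ∞, 0]
  [13, 0, 15, 5, ∞, 10]
  [-2, 6, 0, 11, ∞, -5]
  [8, 15, 10, 0, ∞, 5]
  [9, 17, 14, 12, 0, 9]
  [15, 23, 17, 22, 10, 0]
D(6):
  [0, 8, 5, 13, 10, 0]
  [13, 0, 15, 5, 20, 10]
  [-2, 6, 0, 11, 5, -5]
  [8, 15, 10, 0, 15, 5]
  [9, 17, 14, 12, 0, 9]
  [15, 23, 17, 22, 10, 0]
Key observation: every diagonal entry stays at the unit through all rounds, so no improving cycle exists.
Answer: CONVERGES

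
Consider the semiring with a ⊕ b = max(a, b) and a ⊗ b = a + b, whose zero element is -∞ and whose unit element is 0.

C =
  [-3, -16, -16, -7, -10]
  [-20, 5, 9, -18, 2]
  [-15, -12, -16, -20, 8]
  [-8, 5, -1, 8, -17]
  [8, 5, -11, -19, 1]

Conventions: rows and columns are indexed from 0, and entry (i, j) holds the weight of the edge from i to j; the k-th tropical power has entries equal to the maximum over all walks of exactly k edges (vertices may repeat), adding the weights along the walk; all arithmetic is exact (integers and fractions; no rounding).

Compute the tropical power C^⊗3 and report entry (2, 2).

C^⊗2:
  [-2, -2, -7, 1, -8]
  [10, 10, 14, -10, 17]
  [16, 13, -3, -11, 9]
  [0, 13, 14, 16, 7]
  [9, 10, 14, 1, 7]
C^⊗3:
  [0, 6, 7, 9, 1]
  [25, 22, 19, 3, 22]
  [17, 18, 22, 9, 15]
  [15, 21, 22, 24, 22]
  [15, 15, 19, 9, 22]
Key observation: the optimum is the walk 2->4->1->2, with weight 8 + 5 + 9 = 22.
Optimal value attained by: walk 2->4->1->2.
Answer: (C^⊗3)[2][2] = 22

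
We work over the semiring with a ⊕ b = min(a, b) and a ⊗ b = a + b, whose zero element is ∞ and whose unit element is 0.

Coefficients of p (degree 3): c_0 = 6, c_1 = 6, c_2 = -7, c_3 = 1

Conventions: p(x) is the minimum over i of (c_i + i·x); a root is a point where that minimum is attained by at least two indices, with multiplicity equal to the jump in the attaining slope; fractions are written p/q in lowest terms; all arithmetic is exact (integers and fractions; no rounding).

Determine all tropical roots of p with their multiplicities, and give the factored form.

hull edge (i=0, c=6) to (i=2, c=-7): slope -13/2, span 2
hull edge (i=2, c=-7) to (i=3, c=1): slope 8, span 1
Factored form: p(x) = 1 ⊗ (x ⊕ (-8)) ⊗ (x ⊕ 13/2) ⊗ (x ⊕ 13/2)
Answer: roots = -8 (mult 1), 13/2 (mult 2)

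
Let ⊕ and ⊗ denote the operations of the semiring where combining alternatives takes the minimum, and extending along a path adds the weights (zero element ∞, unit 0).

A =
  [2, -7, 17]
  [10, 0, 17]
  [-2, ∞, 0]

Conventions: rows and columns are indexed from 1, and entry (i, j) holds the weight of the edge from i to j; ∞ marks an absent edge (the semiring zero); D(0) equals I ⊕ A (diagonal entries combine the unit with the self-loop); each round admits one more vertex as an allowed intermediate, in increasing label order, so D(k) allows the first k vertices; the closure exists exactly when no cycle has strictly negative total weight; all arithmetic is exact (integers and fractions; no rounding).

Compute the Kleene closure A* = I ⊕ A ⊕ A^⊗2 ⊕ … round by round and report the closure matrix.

D(0):
  [0, -7, 17]
  [10, 0, 17]
  [-2, ∞, 0]
D(1):
  [0, -7, 17]
  [10, 0, 17]
  [-2, -9, 0]
D(2):
  [0, -7, 10]
  [10, 0, 17]
  [-2, -9, 0]
D(3):
  [0, -7, 10]
  [10, 0, 17]
  [-2, -9, 0]
Answer: A* = [[0, -7, 10], [10, 0, 17], [-2, -9, 0]]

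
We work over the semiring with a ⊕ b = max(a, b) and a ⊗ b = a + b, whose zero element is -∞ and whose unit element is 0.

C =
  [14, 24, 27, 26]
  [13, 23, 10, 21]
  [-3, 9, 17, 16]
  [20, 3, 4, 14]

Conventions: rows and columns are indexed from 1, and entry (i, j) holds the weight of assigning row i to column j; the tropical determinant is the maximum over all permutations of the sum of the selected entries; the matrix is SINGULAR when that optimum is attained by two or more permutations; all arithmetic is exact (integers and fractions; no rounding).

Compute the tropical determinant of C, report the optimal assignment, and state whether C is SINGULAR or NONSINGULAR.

σ = (1, 2, 3, 4): 14 + 23 + 17 + 14 = 68
σ = (1, 2, 4, 3): 14 + 23 + 16 + 4 = 57
σ = (1, 3, 2, 4): 14 + 10 + 9 + 14 = 47
σ = (1, 3, 4, 2): 14 + 10 + 16 + 3 = 43
σ = (1, 4, 2, 3): 14 + 21 + 9 + 4 = 48
σ = (1, 4, 3, 2): 14 + 21 + 17 + 3 = 55
σ = (2, 1, 3, 4): 24 + 13 + 17 + 14 = 68
σ = (2, 1, 4, 3): 24 + 13 + 16 + 4 = 57
σ = (2, 3, 1, 4): 24 + 10 + (-3) + 14 = 45
σ = (2, 3, 4, 1): 24 + 10 + 16 + 20 = 70
σ = (2, 4, 1, 3): 24 + 21 + (-3) + 4 = 46
σ = (2, 4, 3, 1): 24 + 21 + 17 + 20 = 82
σ = (3, 1, 2, 4): 27 + 13 + 9 + 14 = 63
σ = (3, 1, 4, 2): 27 + 13 + 16 + 3 = 59
σ = (3, 2, 1, 4): 27 + 23 + (-3) + 14 = 61
σ = (3, 2, 4, 1): 27 + 23 + 16 + 20 = 86
σ = (3, 4, 1, 2): 27 + 21 + (-3) + 3 = 48
σ = (3, 4, 2, 1): 27 + 21 + 9 + 20 = 77
σ = (4, 1, 2, 3): 26 + 13 + 9 + 4 = 52
σ = (4, 1, 3, 2): 26 + 13 + 17 + 3 = 59
σ = (4, 2, 1, 3): 26 + 23 + (-3) + 4 = 50
σ = (4, 2, 3, 1): 26 + 23 + 17 + 20 = 86
σ = (4, 3, 1, 2): 26 + 10 + (-3) + 3 = 36
σ = (4, 3, 2, 1): 26 + 10 + 9 + 20 = 65
Optimal value attained by: σ = (3, 2, 4, 1).
Answer: det⊕(C) = 86; verdict: SINGULAR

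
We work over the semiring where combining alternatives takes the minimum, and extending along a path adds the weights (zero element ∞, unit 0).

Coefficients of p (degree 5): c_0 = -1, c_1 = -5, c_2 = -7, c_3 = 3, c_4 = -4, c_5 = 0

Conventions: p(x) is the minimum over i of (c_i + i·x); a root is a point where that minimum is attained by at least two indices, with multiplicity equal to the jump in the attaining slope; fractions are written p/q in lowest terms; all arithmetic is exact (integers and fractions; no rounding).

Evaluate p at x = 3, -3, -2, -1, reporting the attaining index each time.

p(3) = min(-1+0·3=-1, -5+1·3=-2, -7+2·3=-1, 3+3·3=12, -4+4·3=8, 0+5·3=15) = -2 (attained by i=1)
p(-3) = min(-1+0·(-3)=-1, -5+1·(-3)=-8, -7+2·(-3)=-13, 3+3·(-3)=-6, -4+4·(-3)=-16, 0+5·(-3)=-15) = -16 (attained by i=4)
p(-2) = min(-1+0·(-2)=-1, -5+1·(-2)=-7, -7+2·(-2)=-11, 3+3·(-2)=-3, -4+4·(-2)=-12, 0+5·(-2)=-10) = -12 (attained by i=4)
p(-1) = min(-1+0·(-1)=-1, -5+1·(-1)=-6, -7+2·(-1)=-9, 3+3·(-1)=0, -4+4·(-1)=-8, 0+5·(-1)=-5) = -9 (attained by i=2)
Answer: p(3) = -2; p(-3) = -16; p(-2) = -12; p(-1) = -9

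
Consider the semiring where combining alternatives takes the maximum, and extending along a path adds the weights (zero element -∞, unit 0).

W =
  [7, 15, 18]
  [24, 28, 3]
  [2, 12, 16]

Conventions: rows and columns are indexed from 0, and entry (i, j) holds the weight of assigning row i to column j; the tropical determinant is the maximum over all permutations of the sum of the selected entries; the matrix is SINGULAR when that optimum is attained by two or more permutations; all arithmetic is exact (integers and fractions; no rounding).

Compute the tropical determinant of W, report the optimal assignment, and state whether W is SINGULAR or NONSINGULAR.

σ = (0, 1, 2): 7 + 28 + 16 = 51
σ = (0, 2, 1): 7 + 3 + 12 = 22
σ = (1, 0, 2): 15 + 24 + 16 = 55
σ = (1, 2, 0): 15 + 3 + 2 = 20
σ = (2, 0, 1): 18 + 24 + 12 = 54
σ = (2, 1, 0): 18 + 28 + 2 = 48
Optimal value attained by: σ = (1, 0, 2).
Answer: det⊕(W) = 55; verdict: NONSINGULAR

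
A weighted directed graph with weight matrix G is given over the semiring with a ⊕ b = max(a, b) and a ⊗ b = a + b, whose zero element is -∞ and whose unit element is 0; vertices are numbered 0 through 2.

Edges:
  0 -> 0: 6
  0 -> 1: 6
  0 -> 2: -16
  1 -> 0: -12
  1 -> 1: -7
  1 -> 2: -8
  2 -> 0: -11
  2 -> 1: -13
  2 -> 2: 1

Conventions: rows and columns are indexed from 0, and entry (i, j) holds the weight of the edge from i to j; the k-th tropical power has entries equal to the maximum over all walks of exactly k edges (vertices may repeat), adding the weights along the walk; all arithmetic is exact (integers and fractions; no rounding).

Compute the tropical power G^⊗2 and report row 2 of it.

G^⊗2:
  [12, 12, -2]
  [-6, -6, -7]
  [-5, -5, 2]
Answer: row 2 of G^⊗2 = [-5, -5, 2]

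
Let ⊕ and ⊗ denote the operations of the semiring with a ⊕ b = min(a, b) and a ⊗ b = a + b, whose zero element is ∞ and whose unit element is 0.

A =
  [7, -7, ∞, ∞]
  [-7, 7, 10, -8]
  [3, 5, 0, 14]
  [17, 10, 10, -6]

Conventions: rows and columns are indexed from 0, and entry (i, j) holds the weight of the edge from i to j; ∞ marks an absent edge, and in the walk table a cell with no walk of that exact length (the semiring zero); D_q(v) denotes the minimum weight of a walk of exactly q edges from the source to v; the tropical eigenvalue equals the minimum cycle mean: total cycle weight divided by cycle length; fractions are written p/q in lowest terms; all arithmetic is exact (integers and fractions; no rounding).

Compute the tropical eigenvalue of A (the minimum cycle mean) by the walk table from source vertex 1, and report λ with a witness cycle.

q=0: [∞, 0, ∞, ∞]
q=1: [-7, 7, 10, -8]
q=2: [0, -14, 2, -14]
q=3: [-21, -7, -4, -22]
q=4: [-14, -28, -12, -28]
Optimal cycle mean attained by: cycle 0->1->0, total (-7) + (-7), length 2.
Answer: λ = -7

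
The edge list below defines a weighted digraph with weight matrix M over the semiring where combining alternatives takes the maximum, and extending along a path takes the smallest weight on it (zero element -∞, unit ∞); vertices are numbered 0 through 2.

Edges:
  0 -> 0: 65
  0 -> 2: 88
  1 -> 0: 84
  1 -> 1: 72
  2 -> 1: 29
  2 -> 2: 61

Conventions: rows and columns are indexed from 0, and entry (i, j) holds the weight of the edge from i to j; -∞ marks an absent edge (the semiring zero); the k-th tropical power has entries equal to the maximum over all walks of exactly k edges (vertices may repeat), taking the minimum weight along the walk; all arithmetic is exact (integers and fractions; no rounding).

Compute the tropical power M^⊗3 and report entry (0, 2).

M^⊗2:
  [65, 29, 65]
  [72, 72, 84]
  [29, 29, 61]
M^⊗3:
  [65, 29, 65]
  [72, 72, 72]
  [29, 29, 61]
Key observation: the optimum is the walk 0->0->0->2, with weight 65 min 65 min 88 = 65.
Optimal value attained by: walk 0->0->0->2.
Answer: (M^⊗3)[0][2] = 65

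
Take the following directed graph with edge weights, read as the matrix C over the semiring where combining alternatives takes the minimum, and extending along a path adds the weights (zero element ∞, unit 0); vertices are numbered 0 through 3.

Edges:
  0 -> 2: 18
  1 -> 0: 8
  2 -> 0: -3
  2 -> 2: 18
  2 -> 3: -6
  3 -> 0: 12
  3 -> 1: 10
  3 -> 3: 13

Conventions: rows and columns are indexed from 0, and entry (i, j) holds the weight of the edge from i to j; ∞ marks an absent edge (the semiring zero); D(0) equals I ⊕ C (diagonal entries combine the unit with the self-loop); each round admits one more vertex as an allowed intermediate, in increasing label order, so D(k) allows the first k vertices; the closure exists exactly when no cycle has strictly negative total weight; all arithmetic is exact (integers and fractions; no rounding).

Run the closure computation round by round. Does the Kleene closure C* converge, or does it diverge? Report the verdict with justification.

D(0):
  [0, ∞, 18, ∞]
  [8, 0, ∞, ∞]
  [-3, ∞, 0, -6]
  [12, 10, ∞, 0]
D(1):
  [0, ∞, 18, ∞]
  [8, 0, 26, ∞]
  [-3, ∞, 0, -6]
  [12, 10, 30, 0]
D(2):
  [0, ∞, 18, ∞]
  [8, 0, 26, ∞]
  [-3, ∞, 0, -6]
  [12, 10, 30, 0]
D(3):
  [0, ∞, 18, 12]
  [8, 0, 26, 20]
  [-3, ∞, 0, -6]
  [12, 10, 30, 0]
D(4):
  [0, 22, 18, 12]
  [8, 0, 26, 20]
  [-3, 4, 0, -6]
  [12, 10, 30, 0]
Key observation: every diagonal entry stays at the unit through all rounds, so no improving cycle exists.
Answer: CONVERGES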